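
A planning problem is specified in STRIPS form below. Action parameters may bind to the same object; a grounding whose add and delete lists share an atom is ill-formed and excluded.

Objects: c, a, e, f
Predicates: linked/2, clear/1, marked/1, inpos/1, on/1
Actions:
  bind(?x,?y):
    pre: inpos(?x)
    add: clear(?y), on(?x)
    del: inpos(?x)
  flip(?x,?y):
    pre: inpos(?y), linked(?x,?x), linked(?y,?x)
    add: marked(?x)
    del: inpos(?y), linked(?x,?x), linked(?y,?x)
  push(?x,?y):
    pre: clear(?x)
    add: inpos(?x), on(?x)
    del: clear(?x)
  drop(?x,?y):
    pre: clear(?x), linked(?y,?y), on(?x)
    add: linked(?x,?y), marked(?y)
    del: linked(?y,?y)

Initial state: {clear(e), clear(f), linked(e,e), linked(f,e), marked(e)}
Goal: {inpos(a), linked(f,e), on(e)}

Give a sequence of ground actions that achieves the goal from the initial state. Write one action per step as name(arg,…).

1. push(e,c)  →  {clear(f), inpos(e), linked(e,e), linked(f,e), marked(e), on(e)}
2. bind(e,a)  →  {clear(a), clear(f), linked(e,e), linked(f,e), marked(e), on(e)}
3. push(a,c)  →  {clear(f), inpos(a), linked(e,e), linked(f,e), marked(e), on(a), on(e)}

push(e,c); bind(e,a); push(a,c)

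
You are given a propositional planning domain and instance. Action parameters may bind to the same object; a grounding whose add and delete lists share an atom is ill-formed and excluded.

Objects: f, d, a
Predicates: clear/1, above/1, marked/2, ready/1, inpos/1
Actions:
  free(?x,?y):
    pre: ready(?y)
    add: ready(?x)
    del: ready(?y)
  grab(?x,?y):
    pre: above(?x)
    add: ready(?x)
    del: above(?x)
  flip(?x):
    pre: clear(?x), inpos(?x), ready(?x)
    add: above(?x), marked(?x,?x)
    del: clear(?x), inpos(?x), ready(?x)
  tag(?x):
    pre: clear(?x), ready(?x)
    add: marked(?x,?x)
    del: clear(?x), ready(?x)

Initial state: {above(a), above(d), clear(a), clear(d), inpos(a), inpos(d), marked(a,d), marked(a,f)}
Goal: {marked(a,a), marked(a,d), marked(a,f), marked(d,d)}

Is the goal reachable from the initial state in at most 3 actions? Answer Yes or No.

No

1. grab(d,f)  →  {above(a), clear(a), clear(d), inpos(a), inpos(d), marked(a,d), marked(a,f), ready(d)}
2. grab(a,f)  →  {clear(a), clear(d), inpos(a), inpos(d), marked(a,d), marked(a,f), ready(a), ready(d)}
3. flip(d)  →  {above(d), clear(a), inpos(a), marked(a,d), marked(a,f), marked(d,d), ready(a)}
4. flip(a)  →  {above(a), above(d), marked(a,a), marked(a,d), marked(a,f), marked(d,d)}
optimal plan length = 4; 4 > 3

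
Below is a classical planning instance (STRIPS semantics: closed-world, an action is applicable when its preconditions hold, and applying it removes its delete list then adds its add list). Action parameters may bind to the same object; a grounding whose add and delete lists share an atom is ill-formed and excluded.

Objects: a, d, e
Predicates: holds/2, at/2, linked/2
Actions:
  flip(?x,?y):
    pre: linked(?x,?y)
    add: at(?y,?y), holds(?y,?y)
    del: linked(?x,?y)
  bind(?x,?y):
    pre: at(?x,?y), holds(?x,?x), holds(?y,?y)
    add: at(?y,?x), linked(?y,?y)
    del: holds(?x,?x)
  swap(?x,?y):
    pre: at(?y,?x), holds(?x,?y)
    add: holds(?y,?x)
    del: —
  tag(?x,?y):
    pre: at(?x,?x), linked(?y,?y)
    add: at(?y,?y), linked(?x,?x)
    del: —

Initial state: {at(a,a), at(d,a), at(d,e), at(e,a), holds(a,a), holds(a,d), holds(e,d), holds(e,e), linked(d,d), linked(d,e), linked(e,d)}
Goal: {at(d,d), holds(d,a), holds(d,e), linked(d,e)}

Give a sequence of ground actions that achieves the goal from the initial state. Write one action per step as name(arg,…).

flip(d,d); swap(a,d); swap(e,d)

1. flip(d,d)  →  {at(a,a), at(d,a), at(d,d), at(d,e), at(e,a), holds(a,a), holds(a,d), holds(d,d), holds(e,d), holds(e,e), linked(d,e), linked(e,d)}
2. swap(a,d)  →  {at(a,a), at(d,a), at(d,d), at(d,e), at(e,a), holds(a,a), holds(a,d), holds(d,a), holds(d,d), holds(e,d), holds(e,e), linked(d,e), linked(e,d)}
3. swap(e,d)  →  {at(a,a), at(d,a), at(d,d), at(d,e), at(e,a), holds(a,a), holds(a,d), holds(d,a), holds(d,d), holds(d,e), holds(e,d), holds(e,e), linked(d,e), linked(e,d)}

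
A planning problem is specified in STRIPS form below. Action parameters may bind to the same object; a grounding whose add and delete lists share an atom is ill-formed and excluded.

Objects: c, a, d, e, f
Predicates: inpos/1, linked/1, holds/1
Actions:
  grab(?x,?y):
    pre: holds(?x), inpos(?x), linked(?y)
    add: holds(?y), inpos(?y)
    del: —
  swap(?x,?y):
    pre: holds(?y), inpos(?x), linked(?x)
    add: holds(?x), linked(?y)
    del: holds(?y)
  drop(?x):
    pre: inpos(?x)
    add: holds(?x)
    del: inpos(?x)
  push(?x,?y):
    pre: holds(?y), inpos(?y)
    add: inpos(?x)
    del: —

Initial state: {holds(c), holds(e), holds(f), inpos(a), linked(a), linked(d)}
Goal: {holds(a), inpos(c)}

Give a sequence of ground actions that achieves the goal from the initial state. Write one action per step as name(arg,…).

1. swap(a,c)  →  {holds(a), holds(e), holds(f), inpos(a), linked(a), linked(c), linked(d)}
2. grab(a,c)  →  {holds(a), holds(c), holds(e), holds(f), inpos(a), inpos(c), linked(a), linked(c), linked(d)}

swap(a,c); grab(a,c)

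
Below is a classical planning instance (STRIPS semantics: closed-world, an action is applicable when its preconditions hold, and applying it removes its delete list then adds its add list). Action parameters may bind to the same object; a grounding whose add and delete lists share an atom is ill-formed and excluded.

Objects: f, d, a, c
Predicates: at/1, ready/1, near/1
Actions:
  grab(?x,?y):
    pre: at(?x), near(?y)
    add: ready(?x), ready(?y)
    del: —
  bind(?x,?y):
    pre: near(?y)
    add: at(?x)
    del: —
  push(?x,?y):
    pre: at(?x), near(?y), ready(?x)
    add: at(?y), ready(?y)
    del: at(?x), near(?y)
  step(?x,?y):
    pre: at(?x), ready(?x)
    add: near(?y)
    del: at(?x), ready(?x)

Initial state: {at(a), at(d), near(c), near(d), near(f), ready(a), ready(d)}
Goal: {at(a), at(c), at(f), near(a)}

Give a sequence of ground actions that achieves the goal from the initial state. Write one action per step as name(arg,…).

1. bind(f,f)  →  {at(a), at(d), at(f), near(c), near(d), near(f), ready(a), ready(d)}
2. bind(c,f)  →  {at(a), at(c), at(d), at(f), near(c), near(d), near(f), ready(a), ready(d)}
3. step(d,a)  →  {at(a), at(c), at(f), near(a), near(c), near(d), near(f), ready(a)}

bind(f,f); bind(c,f); step(d,a)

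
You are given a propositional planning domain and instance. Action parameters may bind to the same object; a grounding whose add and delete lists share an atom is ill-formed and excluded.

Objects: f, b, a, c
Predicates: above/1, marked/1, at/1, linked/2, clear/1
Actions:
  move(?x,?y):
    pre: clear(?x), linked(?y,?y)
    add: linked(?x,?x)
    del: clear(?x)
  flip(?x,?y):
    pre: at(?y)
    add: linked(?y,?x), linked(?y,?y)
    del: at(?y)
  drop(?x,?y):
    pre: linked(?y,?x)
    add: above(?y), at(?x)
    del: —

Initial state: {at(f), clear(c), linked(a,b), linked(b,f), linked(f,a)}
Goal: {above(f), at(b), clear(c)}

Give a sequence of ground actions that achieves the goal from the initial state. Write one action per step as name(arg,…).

flip(b,f); drop(b,f)

1. flip(b,f)  →  {clear(c), linked(a,b), linked(b,f), linked(f,a), linked(f,b), linked(f,f)}
2. drop(b,f)  →  {above(f), at(b), clear(c), linked(a,b), linked(b,f), linked(f,a), linked(f,b), linked(f,f)}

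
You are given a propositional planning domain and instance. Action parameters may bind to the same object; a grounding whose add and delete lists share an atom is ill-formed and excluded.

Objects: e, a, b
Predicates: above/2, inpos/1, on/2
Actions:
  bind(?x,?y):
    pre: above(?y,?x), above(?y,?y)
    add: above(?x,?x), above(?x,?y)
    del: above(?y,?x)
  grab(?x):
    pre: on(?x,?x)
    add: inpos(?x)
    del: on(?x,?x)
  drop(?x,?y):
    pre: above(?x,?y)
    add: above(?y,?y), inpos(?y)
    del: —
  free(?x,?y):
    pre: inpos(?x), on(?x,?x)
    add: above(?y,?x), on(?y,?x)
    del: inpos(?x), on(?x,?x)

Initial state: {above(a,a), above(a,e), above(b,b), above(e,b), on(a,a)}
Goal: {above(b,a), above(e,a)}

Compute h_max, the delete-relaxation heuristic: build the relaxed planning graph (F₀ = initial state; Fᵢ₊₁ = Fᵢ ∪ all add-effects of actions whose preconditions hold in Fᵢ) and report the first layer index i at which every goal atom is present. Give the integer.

2

F0 = init (5 atoms)
F1 = F0 ∪ {above(e,a), above(e,e), inpos(a), inpos(b), inpos(e)}  (10 atoms)
F2 = F1 ∪ {above(b,a), above(b,e), on(b,a), on(e,a)}  (14 atoms)
goal ⊆ F2  ⇒  h_max = 2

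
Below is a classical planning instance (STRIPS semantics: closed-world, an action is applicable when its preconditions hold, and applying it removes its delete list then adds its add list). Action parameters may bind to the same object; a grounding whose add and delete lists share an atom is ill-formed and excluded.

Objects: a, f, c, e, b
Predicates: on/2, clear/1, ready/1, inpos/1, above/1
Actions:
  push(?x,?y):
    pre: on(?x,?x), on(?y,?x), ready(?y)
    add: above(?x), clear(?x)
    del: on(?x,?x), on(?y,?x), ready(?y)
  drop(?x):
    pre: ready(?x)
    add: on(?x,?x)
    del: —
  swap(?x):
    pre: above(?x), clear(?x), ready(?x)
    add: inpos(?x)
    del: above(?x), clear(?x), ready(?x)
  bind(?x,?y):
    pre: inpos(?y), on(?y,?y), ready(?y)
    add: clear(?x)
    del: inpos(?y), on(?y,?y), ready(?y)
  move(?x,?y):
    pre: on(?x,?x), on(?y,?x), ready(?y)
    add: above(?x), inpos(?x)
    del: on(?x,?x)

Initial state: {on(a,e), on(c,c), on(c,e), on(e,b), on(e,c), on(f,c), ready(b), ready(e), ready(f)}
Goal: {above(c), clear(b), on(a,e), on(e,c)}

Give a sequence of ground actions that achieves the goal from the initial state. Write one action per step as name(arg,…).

1. push(c,f)  →  {above(c), clear(c), on(a,e), on(c,e), on(e,b), on(e,c), ready(b), ready(e)}
2. drop(b)  →  {above(c), clear(c), on(a,e), on(b,b), on(c,e), on(e,b), on(e,c), ready(b), ready(e)}
3. push(b,e)  →  {above(b), above(c), clear(b), clear(c), on(a,e), on(c,e), on(e,c), ready(b)}

push(c,f); drop(b); push(b,e)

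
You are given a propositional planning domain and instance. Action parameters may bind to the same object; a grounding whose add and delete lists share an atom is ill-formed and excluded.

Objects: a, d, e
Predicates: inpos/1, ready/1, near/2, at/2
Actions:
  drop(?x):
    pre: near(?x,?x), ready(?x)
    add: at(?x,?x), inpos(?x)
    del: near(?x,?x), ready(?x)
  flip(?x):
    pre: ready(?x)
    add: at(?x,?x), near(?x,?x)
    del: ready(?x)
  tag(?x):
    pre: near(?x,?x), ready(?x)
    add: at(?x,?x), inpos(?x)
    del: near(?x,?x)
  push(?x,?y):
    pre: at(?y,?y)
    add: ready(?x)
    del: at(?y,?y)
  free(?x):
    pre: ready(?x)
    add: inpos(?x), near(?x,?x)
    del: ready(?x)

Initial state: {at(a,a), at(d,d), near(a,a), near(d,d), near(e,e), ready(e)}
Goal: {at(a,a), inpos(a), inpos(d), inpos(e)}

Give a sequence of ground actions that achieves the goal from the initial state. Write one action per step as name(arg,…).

drop(e); push(a,a); drop(a); push(d,d); drop(d)

1. drop(e)  →  {at(a,a), at(d,d), at(e,e), inpos(e), near(a,a), near(d,d)}
2. push(a,a)  →  {at(d,d), at(e,e), inpos(e), near(a,a), near(d,d), ready(a)}
3. drop(a)  →  {at(a,a), at(d,d), at(e,e), inpos(a), inpos(e), near(d,d)}
4. push(d,d)  →  {at(a,a), at(e,e), inpos(a), inpos(e), near(d,d), ready(d)}
5. drop(d)  →  {at(a,a), at(d,d), at(e,e), inpos(a), inpos(d), inpos(e)}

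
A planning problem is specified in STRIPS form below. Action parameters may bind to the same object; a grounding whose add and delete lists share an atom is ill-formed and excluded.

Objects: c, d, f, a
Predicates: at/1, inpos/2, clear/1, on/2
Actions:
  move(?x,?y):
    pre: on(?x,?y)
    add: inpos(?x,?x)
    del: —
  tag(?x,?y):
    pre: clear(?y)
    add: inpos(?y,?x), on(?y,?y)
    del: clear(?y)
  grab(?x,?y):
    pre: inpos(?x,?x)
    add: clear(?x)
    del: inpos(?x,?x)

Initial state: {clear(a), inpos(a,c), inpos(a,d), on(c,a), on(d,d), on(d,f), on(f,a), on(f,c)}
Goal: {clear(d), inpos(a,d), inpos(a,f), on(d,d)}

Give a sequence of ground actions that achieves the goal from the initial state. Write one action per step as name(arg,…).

move(d,d); tag(f,a); grab(d,c)

1. move(d,d)  →  {clear(a), inpos(a,c), inpos(a,d), inpos(d,d), on(c,a), on(d,d), on(d,f), on(f,a), on(f,c)}
2. tag(f,a)  →  {inpos(a,c), inpos(a,d), inpos(a,f), inpos(d,d), on(a,a), on(c,a), on(d,d), on(d,f), on(f,a), on(f,c)}
3. grab(d,c)  →  {clear(d), inpos(a,c), inpos(a,d), inpos(a,f), on(a,a), on(c,a), on(d,d), on(d,f), on(f,a), on(f,c)}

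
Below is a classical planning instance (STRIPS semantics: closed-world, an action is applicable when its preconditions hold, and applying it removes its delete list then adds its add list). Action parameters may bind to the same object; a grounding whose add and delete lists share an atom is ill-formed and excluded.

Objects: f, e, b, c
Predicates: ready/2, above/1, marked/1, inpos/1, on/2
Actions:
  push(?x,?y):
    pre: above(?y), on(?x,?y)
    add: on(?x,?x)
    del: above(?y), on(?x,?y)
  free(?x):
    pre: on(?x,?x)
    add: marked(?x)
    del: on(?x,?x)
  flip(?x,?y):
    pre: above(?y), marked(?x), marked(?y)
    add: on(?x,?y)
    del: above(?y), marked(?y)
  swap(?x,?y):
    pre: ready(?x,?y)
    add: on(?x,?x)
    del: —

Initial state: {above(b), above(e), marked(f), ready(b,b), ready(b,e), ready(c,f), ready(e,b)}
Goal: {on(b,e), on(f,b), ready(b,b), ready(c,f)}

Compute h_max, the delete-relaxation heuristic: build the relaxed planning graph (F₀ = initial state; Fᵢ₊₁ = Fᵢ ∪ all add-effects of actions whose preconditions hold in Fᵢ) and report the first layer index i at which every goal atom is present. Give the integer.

3

F0 = init (7 atoms)
F1 = F0 ∪ {on(b,b), on(c,c), on(e,e)}  (10 atoms)
F2 = F1 ∪ {marked(b), marked(c), marked(e)}  (13 atoms)
F3 = F2 ∪ {on(b,e), on(c,b), on(c,e), on(e,b), on(f,b), on(f,e)}  (19 atoms)
goal ⊆ F3  ⇒  h_max = 3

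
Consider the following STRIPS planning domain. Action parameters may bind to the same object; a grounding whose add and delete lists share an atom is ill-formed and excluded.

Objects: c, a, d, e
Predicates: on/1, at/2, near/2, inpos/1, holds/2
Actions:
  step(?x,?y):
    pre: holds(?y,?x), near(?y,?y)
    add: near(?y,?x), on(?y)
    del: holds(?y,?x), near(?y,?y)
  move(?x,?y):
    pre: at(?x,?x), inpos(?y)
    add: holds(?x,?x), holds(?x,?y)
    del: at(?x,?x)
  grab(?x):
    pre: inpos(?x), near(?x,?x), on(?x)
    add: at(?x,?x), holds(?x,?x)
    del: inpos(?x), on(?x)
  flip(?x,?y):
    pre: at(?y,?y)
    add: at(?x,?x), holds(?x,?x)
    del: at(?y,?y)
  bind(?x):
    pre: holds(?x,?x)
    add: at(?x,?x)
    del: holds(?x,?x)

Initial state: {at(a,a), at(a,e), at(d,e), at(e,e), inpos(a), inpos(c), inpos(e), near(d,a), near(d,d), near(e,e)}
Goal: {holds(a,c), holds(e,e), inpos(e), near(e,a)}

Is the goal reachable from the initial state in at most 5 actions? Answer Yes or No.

Yes

1. move(a,c)  →  {at(a,e), at(d,e), at(e,e), holds(a,a), holds(a,c), inpos(a), inpos(c), inpos(e), near(d,a), near(d,d), near(e,e)}
2. move(e,a)  →  {at(a,e), at(d,e), holds(a,a), holds(a,c), holds(e,a), holds(e,e), inpos(a), inpos(c), inpos(e), near(d,a), near(d,d), near(e,e)}
3. step(a,e)  →  {at(a,e), at(d,e), holds(a,a), holds(a,c), holds(e,e), inpos(a), inpos(c), inpos(e), near(d,a), near(d,d), near(e,a), on(e)}
optimal plan length = 3; 3 ≤ 5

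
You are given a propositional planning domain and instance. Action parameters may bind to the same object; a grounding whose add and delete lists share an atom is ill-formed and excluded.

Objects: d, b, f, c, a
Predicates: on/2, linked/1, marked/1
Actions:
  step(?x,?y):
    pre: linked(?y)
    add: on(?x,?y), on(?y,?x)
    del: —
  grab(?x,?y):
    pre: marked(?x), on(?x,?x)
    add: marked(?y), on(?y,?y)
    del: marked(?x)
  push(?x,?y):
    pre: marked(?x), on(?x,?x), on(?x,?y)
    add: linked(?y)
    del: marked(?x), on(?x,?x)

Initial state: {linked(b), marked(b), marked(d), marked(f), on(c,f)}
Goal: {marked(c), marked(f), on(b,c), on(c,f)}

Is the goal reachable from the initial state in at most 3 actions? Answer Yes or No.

1. step(b,b)  →  {linked(b), marked(b), marked(d), marked(f), on(b,b), on(c,f)}
2. step(c,b)  →  {linked(b), marked(b), marked(d), marked(f), on(b,b), on(b,c), on(c,b), on(c,f)}
3. grab(b,c)  →  {linked(b), marked(c), marked(d), marked(f), on(b,b), on(b,c), on(c,b), on(c,c), on(c,f)}
optimal plan length = 3; 3 ≤ 3

Yes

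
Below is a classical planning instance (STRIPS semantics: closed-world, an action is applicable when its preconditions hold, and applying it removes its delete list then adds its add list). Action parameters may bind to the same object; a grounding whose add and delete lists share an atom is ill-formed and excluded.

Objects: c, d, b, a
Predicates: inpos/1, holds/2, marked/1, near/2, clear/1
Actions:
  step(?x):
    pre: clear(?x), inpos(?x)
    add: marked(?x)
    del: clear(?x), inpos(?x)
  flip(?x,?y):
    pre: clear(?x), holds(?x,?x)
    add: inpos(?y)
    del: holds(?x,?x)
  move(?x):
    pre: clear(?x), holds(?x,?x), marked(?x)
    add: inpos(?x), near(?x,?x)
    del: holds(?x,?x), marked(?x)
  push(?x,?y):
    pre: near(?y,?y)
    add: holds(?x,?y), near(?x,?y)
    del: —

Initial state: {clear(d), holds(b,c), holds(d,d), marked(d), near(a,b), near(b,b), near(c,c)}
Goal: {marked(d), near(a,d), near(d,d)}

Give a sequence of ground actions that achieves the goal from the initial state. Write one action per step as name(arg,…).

move(d); step(d); push(a,d)

1. move(d)  →  {clear(d), holds(b,c), inpos(d), near(a,b), near(b,b), near(c,c), near(d,d)}
2. step(d)  →  {holds(b,c), marked(d), near(a,b), near(b,b), near(c,c), near(d,d)}
3. push(a,d)  →  {holds(a,d), holds(b,c), marked(d), near(a,b), near(a,d), near(b,b), near(c,c), near(d,d)}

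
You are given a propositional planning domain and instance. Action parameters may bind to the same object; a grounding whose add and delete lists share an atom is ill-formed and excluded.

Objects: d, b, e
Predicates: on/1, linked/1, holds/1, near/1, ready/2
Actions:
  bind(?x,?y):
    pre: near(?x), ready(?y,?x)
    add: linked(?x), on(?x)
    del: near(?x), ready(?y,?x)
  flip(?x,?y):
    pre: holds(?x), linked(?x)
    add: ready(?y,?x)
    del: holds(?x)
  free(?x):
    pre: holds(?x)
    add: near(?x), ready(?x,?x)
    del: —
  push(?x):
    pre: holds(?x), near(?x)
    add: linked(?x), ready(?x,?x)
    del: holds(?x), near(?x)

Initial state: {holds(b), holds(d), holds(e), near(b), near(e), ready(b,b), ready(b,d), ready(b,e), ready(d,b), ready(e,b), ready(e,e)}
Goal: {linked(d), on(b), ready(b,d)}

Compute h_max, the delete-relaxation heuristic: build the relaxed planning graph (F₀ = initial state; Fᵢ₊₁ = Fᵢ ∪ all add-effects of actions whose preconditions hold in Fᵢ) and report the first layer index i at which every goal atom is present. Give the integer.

F0 = init (11 atoms)
F1 = F0 ∪ {linked(b), linked(e), near(d), on(b), on(e), ready(d,d)}  (17 atoms)
F2 = F1 ∪ {linked(d), on(d), ready(d,e)}  (20 atoms)
goal ⊆ F2  ⇒  h_max = 2

2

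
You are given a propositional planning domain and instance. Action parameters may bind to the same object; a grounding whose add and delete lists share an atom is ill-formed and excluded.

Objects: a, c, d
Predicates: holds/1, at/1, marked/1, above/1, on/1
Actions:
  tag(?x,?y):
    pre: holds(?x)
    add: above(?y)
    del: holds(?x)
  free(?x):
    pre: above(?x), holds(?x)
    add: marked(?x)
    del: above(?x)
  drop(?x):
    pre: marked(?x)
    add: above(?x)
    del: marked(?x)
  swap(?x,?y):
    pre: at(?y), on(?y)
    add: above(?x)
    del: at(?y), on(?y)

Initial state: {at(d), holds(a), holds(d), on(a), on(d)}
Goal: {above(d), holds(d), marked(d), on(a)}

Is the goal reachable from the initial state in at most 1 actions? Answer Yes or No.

No

1. tag(a,d)  →  {above(d), at(d), holds(d), on(a), on(d)}
2. free(d)  →  {at(d), holds(d), marked(d), on(a), on(d)}
3. swap(d,d)  →  {above(d), holds(d), marked(d), on(a)}
optimal plan length = 3; 3 > 1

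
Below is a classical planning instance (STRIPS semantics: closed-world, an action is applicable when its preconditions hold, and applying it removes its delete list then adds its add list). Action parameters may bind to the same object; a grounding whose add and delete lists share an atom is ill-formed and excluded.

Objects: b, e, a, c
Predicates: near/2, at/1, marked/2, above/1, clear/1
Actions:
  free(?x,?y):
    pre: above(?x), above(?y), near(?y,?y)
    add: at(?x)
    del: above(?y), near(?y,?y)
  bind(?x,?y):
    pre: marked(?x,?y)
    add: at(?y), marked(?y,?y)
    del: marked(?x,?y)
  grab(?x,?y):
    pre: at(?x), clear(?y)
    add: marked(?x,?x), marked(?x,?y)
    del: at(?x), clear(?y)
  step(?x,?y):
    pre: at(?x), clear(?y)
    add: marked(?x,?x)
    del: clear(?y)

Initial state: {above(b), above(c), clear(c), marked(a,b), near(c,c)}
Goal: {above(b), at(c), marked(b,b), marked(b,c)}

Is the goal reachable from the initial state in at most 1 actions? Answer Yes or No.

No

1. free(c,c)  →  {above(b), at(c), clear(c), marked(a,b)}
2. bind(a,b)  →  {above(b), at(b), at(c), clear(c), marked(b,b)}
3. grab(b,c)  →  {above(b), at(c), marked(b,b), marked(b,c)}
optimal plan length = 3; 3 > 1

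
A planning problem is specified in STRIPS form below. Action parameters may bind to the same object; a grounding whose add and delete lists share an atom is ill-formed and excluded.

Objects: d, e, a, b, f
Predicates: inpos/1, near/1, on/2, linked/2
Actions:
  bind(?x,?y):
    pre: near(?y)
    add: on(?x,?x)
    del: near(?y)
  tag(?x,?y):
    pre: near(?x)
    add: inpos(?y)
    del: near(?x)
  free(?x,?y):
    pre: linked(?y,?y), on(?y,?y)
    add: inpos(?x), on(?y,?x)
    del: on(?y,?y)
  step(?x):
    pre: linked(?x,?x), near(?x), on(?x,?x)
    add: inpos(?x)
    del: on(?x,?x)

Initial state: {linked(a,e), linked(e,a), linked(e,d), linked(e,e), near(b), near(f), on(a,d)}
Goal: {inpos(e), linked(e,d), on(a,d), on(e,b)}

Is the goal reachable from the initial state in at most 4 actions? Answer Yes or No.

Yes

1. bind(e,b)  →  {linked(a,e), linked(e,a), linked(e,d), linked(e,e), near(f), on(a,d), on(e,e)}
2. tag(f,e)  →  {inpos(e), linked(a,e), linked(e,a), linked(e,d), linked(e,e), on(a,d), on(e,e)}
3. free(b,e)  →  {inpos(b), inpos(e), linked(a,e), linked(e,a), linked(e,d), linked(e,e), on(a,d), on(e,b)}
optimal plan length = 3; 3 ≤ 4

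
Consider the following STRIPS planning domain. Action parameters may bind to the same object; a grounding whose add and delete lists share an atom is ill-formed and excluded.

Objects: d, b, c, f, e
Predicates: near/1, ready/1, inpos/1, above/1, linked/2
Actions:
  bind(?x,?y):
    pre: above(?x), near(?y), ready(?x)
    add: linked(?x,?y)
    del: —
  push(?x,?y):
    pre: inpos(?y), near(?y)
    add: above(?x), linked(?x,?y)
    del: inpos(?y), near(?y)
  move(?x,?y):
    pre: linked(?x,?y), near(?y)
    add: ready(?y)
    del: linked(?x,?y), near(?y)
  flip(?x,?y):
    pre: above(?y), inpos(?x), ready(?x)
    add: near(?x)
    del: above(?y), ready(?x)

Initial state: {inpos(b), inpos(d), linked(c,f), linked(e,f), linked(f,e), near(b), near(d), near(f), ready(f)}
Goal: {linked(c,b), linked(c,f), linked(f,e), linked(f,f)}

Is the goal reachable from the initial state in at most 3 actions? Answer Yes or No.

1. push(c,b)  →  {above(c), inpos(d), linked(c,b), linked(c,f), linked(e,f), linked(f,e), near(d), near(f), ready(f)}
2. push(f,d)  →  {above(c), above(f), linked(c,b), linked(c,f), linked(e,f), linked(f,d), linked(f,e), near(f), ready(f)}
3. bind(f,f)  →  {above(c), above(f), linked(c,b), linked(c,f), linked(e,f), linked(f,d), linked(f,e), linked(f,f), near(f), ready(f)}
optimal plan length = 3; 3 ≤ 3

Yes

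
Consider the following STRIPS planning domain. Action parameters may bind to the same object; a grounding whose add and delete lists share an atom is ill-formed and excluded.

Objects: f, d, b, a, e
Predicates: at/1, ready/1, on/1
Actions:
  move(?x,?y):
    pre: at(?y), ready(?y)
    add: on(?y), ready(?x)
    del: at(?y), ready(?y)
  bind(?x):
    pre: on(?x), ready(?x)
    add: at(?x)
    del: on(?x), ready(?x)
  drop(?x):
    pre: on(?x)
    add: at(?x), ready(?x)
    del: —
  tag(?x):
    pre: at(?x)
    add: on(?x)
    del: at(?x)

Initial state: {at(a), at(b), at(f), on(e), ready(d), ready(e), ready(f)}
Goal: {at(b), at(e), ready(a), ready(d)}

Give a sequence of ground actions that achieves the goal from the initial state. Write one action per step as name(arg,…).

move(a,f); bind(e)

1. move(a,f)  →  {at(a), at(b), on(e), on(f), ready(a), ready(d), ready(e)}
2. bind(e)  →  {at(a), at(b), at(e), on(f), ready(a), ready(d)}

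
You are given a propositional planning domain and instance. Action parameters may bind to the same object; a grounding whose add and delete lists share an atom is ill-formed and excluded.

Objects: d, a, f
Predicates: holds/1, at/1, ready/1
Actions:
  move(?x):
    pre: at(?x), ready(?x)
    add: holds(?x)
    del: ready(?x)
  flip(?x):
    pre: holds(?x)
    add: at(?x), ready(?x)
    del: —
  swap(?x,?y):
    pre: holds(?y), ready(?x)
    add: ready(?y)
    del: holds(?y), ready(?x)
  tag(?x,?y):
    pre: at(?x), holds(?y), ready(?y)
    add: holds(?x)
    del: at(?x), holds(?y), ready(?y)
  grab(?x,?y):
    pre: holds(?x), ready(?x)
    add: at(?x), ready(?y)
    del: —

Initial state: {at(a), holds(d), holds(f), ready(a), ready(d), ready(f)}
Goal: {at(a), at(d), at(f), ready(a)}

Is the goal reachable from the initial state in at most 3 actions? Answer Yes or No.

1. flip(d)  →  {at(a), at(d), holds(d), holds(f), ready(a), ready(d), ready(f)}
2. flip(f)  →  {at(a), at(d), at(f), holds(d), holds(f), ready(a), ready(d), ready(f)}
optimal plan length = 2; 2 ≤ 3

Yes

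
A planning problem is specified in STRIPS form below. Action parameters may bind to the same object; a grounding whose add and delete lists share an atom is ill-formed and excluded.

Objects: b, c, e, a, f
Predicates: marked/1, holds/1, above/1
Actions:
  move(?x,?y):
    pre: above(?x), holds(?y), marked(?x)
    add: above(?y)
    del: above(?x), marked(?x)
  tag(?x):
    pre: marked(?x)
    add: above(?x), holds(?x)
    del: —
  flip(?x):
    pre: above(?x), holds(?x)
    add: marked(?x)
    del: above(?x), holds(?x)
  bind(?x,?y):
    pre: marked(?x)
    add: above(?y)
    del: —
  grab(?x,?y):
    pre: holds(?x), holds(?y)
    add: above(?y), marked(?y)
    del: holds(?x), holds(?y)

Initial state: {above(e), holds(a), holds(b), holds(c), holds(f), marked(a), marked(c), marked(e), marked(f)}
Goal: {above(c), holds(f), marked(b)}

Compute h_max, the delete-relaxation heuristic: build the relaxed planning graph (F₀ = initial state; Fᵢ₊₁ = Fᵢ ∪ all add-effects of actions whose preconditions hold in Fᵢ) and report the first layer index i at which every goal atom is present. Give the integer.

1

F0 = init (9 atoms)
F1 = F0 ∪ {above(a), above(b), above(c), above(f), holds(e), marked(b)}  (15 atoms)
goal ⊆ F1  ⇒  h_max = 1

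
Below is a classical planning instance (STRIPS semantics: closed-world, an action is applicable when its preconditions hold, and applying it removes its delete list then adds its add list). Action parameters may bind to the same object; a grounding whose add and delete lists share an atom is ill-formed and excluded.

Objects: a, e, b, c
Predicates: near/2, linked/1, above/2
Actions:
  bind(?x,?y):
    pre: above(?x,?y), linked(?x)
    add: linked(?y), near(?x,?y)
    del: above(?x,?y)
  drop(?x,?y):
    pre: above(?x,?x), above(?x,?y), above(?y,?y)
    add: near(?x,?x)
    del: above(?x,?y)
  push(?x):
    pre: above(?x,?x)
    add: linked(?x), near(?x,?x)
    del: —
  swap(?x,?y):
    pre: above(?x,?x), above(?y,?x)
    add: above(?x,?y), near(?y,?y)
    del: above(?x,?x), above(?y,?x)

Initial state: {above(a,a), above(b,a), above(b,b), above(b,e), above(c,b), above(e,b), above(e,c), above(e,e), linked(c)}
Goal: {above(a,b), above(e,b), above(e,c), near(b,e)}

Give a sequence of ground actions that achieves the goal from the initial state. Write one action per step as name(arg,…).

bind(c,b); bind(b,e); swap(a,b)

1. bind(c,b)  →  {above(a,a), above(b,a), above(b,b), above(b,e), above(e,b), above(e,c), above(e,e), linked(b), linked(c), near(c,b)}
2. bind(b,e)  →  {above(a,a), above(b,a), above(b,b), above(e,b), above(e,c), above(e,e), linked(b), linked(c), linked(e), near(b,e), near(c,b)}
3. swap(a,b)  →  {above(a,b), above(b,b), above(e,b), above(e,c), above(e,e), linked(b), linked(c), linked(e), near(b,b), near(b,e), near(c,b)}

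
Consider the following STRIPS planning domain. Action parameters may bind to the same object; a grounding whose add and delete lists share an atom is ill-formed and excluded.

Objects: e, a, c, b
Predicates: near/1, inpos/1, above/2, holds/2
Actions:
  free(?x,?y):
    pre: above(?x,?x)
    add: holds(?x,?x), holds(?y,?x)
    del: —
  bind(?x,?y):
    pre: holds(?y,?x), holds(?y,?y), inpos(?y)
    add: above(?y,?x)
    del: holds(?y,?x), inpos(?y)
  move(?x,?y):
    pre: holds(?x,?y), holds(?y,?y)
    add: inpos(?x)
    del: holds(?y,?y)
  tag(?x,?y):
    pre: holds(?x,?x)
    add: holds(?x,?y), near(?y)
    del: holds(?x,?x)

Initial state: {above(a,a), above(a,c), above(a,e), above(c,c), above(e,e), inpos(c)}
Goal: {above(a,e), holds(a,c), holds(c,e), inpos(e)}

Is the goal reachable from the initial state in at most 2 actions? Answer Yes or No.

No

1. free(e,c)  →  {above(a,a), above(a,c), above(a,e), above(c,c), above(e,e), holds(c,e), holds(e,e), inpos(c)}
2. free(c,a)  →  {above(a,a), above(a,c), above(a,e), above(c,c), above(e,e), holds(a,c), holds(c,c), holds(c,e), holds(e,e), inpos(c)}
3. move(e,e)  →  {above(a,a), above(a,c), above(a,e), above(c,c), above(e,e), holds(a,c), holds(c,c), holds(c,e), inpos(c), inpos(e)}
optimal plan length = 3; 3 > 2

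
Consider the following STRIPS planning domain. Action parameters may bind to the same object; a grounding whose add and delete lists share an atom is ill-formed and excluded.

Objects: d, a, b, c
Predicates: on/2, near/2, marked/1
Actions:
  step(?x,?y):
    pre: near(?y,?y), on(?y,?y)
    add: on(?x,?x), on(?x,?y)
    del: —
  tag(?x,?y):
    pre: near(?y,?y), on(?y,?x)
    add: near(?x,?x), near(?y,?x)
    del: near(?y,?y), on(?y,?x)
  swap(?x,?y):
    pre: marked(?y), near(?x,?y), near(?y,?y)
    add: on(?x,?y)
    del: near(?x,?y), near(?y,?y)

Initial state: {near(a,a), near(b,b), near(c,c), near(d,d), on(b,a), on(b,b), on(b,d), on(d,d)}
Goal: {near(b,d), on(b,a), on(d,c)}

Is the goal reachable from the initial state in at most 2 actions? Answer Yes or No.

No

1. step(c,d)  →  {near(a,a), near(b,b), near(c,c), near(d,d), on(b,a), on(b,b), on(b,d), on(c,c), on(c,d), on(d,d)}
2. step(d,c)  →  {near(a,a), near(b,b), near(c,c), near(d,d), on(b,a), on(b,b), on(b,d), on(c,c), on(c,d), on(d,c), on(d,d)}
3. tag(d,b)  →  {near(a,a), near(b,d), near(c,c), near(d,d), on(b,a), on(b,b), on(c,c), on(c,d), on(d,c), on(d,d)}
optimal plan length = 3; 3 > 2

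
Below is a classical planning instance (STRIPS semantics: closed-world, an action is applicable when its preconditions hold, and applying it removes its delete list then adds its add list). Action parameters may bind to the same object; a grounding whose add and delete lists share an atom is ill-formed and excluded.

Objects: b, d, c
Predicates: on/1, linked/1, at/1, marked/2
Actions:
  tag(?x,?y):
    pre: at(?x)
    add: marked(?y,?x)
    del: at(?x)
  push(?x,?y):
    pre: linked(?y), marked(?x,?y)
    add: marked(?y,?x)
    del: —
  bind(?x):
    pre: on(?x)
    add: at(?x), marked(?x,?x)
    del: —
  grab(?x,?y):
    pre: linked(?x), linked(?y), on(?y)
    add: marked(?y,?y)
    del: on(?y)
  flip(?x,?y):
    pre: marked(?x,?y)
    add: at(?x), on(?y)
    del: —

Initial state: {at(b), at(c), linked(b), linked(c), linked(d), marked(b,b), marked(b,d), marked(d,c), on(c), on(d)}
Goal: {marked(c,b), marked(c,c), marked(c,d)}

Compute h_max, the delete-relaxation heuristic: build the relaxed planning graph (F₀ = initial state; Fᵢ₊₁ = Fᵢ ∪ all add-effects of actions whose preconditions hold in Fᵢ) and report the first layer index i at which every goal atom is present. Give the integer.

1

F0 = init (10 atoms)
F1 = F0 ∪ {at(d), marked(b,c), marked(c,b), marked(c,c), marked(c,d), marked(d,b), marked(d,d), on(b)}  (18 atoms)
goal ⊆ F1  ⇒  h_max = 1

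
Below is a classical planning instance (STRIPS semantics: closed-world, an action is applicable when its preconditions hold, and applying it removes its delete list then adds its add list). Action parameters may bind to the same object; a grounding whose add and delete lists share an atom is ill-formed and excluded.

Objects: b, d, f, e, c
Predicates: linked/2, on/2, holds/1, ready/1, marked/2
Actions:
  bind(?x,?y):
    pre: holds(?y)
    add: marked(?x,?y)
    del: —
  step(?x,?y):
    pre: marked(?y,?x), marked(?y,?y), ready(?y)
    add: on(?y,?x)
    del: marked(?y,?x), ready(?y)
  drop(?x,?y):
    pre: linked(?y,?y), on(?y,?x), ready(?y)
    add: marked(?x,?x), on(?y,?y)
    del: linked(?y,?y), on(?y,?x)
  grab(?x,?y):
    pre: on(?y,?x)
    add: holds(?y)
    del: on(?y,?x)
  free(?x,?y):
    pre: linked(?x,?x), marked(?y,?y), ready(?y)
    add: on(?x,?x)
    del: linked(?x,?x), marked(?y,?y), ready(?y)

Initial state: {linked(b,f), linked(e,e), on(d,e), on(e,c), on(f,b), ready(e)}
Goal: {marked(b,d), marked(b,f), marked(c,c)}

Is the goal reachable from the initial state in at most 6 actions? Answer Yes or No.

1. drop(c,e)  →  {linked(b,f), marked(c,c), on(d,e), on(e,e), on(f,b), ready(e)}
2. grab(b,f)  →  {holds(f), linked(b,f), marked(c,c), on(d,e), on(e,e), ready(e)}
3. bind(b,f)  →  {holds(f), linked(b,f), marked(b,f), marked(c,c), on(d,e), on(e,e), ready(e)}
4. grab(e,d)  →  {holds(d), holds(f), linked(b,f), marked(b,f), marked(c,c), on(e,e), ready(e)}
5. bind(b,d)  →  {holds(d), holds(f), linked(b,f), marked(b,d), marked(b,f), marked(c,c), on(e,e), ready(e)}
optimal plan length = 5; 5 ≤ 6

Yes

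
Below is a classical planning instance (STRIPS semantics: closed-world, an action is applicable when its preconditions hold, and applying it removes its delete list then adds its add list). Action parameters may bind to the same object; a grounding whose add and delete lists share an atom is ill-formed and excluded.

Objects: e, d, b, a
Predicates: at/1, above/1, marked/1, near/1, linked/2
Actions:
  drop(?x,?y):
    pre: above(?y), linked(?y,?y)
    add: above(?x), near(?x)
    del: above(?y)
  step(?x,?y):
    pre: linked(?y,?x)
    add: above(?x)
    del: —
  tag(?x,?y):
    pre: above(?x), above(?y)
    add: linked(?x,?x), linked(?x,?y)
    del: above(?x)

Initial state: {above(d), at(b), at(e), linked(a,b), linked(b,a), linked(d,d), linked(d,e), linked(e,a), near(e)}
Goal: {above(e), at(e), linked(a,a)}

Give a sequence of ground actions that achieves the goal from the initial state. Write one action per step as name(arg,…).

drop(e,d); step(a,e); tag(a,e)

1. drop(e,d)  →  {above(e), at(b), at(e), linked(a,b), linked(b,a), linked(d,d), linked(d,e), linked(e,a), near(e)}
2. step(a,e)  →  {above(a), above(e), at(b), at(e), linked(a,b), linked(b,a), linked(d,d), linked(d,e), linked(e,a), near(e)}
3. tag(a,e)  →  {above(e), at(b), at(e), linked(a,a), linked(a,b), linked(a,e), linked(b,a), linked(d,d), linked(d,e), linked(e,a), near(e)}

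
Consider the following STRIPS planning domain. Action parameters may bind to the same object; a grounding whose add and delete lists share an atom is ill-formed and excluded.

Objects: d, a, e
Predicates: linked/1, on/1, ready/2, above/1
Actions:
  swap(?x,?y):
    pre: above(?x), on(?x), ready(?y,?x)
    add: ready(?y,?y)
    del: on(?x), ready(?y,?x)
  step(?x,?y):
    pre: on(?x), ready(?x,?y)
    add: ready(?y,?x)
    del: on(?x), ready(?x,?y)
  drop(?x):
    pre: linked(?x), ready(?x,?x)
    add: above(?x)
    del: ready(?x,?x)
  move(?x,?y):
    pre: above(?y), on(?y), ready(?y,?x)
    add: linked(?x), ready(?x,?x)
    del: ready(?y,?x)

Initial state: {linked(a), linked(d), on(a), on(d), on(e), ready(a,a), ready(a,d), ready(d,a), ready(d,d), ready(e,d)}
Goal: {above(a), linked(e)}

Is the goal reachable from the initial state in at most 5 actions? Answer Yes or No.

1. step(e,d)  →  {linked(a), linked(d), on(a), on(d), ready(a,a), ready(a,d), ready(d,a), ready(d,d), ready(d,e)}
2. drop(d)  →  {above(d), linked(a), linked(d), on(a), on(d), ready(a,a), ready(a,d), ready(d,a), ready(d,e)}
3. drop(a)  →  {above(a), above(d), linked(a), linked(d), on(a), on(d), ready(a,d), ready(d,a), ready(d,e)}
4. move(e,d)  →  {above(a), above(d), linked(a), linked(d), linked(e), on(a), on(d), ready(a,d), ready(d,a), ready(e,e)}
optimal plan length = 4; 4 ≤ 5

Yes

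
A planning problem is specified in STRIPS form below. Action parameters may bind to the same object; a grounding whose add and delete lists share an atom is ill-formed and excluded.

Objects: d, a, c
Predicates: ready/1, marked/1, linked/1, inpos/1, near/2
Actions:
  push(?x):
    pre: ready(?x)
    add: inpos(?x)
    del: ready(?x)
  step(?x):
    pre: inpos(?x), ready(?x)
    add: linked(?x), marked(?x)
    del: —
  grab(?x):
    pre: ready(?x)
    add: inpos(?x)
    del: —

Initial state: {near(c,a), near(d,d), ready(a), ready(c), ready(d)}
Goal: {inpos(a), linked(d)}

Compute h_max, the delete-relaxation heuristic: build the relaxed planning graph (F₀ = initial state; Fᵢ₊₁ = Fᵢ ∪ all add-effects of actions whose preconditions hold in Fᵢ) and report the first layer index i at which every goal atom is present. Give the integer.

F0 = init (5 atoms)
F1 = F0 ∪ {inpos(a), inpos(c), inpos(d)}  (8 atoms)
F2 = F1 ∪ {linked(a), linked(c), linked(d), marked(a), marked(c), marked(d)}  (14 atoms)
goal ⊆ F2  ⇒  h_max = 2

2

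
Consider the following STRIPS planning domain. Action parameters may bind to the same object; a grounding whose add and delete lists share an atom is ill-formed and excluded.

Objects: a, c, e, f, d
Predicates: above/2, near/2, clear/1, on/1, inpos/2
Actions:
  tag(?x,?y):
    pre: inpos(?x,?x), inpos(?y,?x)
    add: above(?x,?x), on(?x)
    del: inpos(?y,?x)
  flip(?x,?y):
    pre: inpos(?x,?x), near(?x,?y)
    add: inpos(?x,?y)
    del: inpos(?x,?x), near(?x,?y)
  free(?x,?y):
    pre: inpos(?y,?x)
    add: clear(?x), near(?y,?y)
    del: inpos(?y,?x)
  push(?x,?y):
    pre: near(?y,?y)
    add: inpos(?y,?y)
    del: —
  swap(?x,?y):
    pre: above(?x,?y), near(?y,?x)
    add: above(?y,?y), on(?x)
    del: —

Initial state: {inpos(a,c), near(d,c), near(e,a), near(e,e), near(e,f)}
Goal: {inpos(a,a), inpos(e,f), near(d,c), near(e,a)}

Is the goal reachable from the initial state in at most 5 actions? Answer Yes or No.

1. free(c,a)  →  {clear(c), near(a,a), near(d,c), near(e,a), near(e,e), near(e,f)}
2. push(a,a)  →  {clear(c), inpos(a,a), near(a,a), near(d,c), near(e,a), near(e,e), near(e,f)}
3. push(a,e)  →  {clear(c), inpos(a,a), inpos(e,e), near(a,a), near(d,c), near(e,a), near(e,e), near(e,f)}
4. flip(e,f)  →  {clear(c), inpos(a,a), inpos(e,f), near(a,a), near(d,c), near(e,a), near(e,e)}
optimal plan length = 4; 4 ≤ 5

Yes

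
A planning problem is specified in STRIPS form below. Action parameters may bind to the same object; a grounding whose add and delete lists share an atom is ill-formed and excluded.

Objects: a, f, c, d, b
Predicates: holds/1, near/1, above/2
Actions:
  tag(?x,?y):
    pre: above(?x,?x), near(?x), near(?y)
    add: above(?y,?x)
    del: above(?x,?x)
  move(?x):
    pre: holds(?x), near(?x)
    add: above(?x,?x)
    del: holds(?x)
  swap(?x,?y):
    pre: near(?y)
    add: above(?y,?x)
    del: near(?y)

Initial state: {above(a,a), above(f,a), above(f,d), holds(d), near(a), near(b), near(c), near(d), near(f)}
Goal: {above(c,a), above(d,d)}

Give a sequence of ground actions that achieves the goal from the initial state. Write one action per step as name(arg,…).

tag(a,c); move(d)

1. tag(a,c)  →  {above(c,a), above(f,a), above(f,d), holds(d), near(a), near(b), near(c), near(d), near(f)}
2. move(d)  →  {above(c,a), above(d,d), above(f,a), above(f,d), near(a), near(b), near(c), near(d), near(f)}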